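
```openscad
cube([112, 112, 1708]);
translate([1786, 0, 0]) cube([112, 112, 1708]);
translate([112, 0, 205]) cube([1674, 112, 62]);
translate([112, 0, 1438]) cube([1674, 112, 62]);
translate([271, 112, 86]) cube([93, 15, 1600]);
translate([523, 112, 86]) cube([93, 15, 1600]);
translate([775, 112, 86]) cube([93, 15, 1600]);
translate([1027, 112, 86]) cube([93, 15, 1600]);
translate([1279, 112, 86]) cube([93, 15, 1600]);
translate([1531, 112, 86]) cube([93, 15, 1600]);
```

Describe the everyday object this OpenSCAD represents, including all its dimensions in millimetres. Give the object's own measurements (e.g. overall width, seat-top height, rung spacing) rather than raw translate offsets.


A fence section. Two 112×112 mm posts, 1708 mm tall, stand on the floor with a clear span of 1674 mm between their inner faces. Two horizontal rails of 112×62 mm section span the gap between the posts with their undersides at z = 205 mm and z = 1438 mm, flush with the posts' −y face. 6 pickets, each 93 mm wide, 15 mm thick and 1600 mm tall, are fixed to the +y face of the rails with their bottoms at z = 86 mm, spaced across the span with a 159 mm gap after the −x post and between neighbouring pickets, with 162 mm left before the +x post.


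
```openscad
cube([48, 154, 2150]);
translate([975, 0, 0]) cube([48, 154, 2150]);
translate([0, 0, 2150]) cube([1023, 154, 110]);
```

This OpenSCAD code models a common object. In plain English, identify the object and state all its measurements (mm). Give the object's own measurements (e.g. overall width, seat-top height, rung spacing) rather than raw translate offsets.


A door frame. The clear opening is 927 mm wide and 2150 mm high. Two 48 mm wide jambs, 154 mm deep, stand either side of the opening from the floor to the top of the opening. A 110 mm thick head sits across the top of both jambs, spanning the full outside width of the frame.


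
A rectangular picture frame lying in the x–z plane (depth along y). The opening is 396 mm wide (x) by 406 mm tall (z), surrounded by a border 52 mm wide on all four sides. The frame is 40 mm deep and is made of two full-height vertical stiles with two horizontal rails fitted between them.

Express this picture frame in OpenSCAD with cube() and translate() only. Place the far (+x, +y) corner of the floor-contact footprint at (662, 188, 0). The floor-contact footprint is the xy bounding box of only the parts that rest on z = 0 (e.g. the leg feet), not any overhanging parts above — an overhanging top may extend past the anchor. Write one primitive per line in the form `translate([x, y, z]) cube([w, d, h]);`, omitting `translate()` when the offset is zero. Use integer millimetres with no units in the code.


translate([162, 148, 0]) cube([52, 40, 510]);
translate([610, 148, 0]) cube([52, 40, 510]);
translate([214, 148, 0]) cube([396, 40, 52]);
translate([214, 148, 458]) cube([396, 40, 52]);


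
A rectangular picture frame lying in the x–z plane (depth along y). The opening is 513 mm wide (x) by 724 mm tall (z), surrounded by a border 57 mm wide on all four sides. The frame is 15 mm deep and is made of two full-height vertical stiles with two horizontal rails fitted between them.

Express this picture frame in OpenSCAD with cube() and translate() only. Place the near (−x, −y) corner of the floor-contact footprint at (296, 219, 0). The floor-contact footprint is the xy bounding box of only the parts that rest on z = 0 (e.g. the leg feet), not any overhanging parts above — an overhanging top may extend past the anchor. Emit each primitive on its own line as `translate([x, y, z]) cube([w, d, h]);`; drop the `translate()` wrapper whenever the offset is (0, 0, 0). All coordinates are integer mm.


translate([296, 219, 0]) cube([57, 15, 838]);
translate([866, 219, 0]) cube([57, 15, 838]);
translate([353, 219, 0]) cube([513, 15, 57]);
translate([353, 219, 781]) cube([513, 15, 57]);


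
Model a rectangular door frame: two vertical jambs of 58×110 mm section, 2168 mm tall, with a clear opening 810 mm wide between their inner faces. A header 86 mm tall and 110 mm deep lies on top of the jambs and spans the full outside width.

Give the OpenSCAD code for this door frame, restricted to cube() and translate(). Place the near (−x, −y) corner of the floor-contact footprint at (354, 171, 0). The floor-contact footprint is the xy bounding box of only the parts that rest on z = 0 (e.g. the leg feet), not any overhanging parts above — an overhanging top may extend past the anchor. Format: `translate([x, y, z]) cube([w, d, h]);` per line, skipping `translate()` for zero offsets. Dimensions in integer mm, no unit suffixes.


translate([354, 171, 0]) cube([58, 110, 2168]);
translate([1222, 171, 0]) cube([58, 110, 2168]);
translate([354, 171, 2168]) cube([926, 110, 86]);


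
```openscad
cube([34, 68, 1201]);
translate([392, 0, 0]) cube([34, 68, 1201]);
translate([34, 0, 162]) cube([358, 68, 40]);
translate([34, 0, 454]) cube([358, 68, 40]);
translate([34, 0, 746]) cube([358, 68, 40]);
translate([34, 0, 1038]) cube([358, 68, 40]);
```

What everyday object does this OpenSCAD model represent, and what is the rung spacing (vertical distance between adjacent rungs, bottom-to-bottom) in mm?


A ladder. The rung spacing is 292 mm.

Two tall 34×68 posts with 4 short bars between them — a ladder. Adjacent rungs sit at z = 162 and z = 454, so the spacing is 454 − 162 = 292 mm.


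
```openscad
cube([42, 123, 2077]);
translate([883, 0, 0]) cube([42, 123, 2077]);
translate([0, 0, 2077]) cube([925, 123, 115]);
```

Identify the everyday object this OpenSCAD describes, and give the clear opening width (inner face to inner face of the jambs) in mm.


A door frame. The clear opening width is 841 mm.

Two 2077 mm tall posts with a header on top — a door frame. The left jamb is 42 mm wide at x = 0; the right jamb starts at x = 883. The clear opening is 883 − 42 = 841 mm.


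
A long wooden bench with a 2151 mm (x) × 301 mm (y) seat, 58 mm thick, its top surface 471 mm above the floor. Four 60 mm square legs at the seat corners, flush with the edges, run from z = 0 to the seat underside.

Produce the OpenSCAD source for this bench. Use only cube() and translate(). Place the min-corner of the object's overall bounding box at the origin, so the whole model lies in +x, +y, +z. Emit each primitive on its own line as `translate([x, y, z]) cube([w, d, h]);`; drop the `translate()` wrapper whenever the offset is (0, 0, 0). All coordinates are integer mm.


translate([0, 0, 413]) cube([2151, 301, 58]);
cube([60, 60, 413]);
translate([0, 241, 0]) cube([60, 60, 413]);
translate([2091, 0, 0]) cube([60, 60, 413]);
translate([2091, 241, 0]) cube([60, 60, 413]);


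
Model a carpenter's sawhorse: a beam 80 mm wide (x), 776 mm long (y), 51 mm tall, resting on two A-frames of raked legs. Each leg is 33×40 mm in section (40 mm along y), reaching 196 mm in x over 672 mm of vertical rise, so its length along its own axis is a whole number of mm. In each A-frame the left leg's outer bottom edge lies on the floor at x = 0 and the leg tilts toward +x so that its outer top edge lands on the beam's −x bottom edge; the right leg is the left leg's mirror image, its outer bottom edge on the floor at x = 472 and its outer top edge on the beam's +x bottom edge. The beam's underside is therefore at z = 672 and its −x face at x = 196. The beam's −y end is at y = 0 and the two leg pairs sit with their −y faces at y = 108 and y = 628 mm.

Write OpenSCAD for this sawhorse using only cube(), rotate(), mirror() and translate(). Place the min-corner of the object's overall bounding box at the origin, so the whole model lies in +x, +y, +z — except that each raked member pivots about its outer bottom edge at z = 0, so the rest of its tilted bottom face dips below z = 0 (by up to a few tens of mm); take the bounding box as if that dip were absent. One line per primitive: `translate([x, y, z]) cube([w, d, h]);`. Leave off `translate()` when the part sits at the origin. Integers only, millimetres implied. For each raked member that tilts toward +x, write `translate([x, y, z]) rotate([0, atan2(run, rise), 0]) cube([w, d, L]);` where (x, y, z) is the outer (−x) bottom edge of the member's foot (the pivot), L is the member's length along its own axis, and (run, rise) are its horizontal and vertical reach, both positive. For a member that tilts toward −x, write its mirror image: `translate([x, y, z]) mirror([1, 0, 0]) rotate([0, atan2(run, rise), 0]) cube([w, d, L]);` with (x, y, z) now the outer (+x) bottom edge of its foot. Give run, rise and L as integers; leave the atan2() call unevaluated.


translate([196, 0, 672]) cube([80, 776, 51]);
translate([0, 108, 0]) rotate([0, atan2(196, 672), 0]) cube([33, 40, 700]);
translate([472, 108, 0]) mirror([1, 0, 0]) rotate([0, atan2(196, 672), 0]) cube([33, 40, 700]);
translate([0, 628, 0]) rotate([0, atan2(196, 672), 0]) cube([33, 40, 700]);
translate([472, 628, 0]) mirror([1, 0, 0]) rotate([0, atan2(196, 672), 0]) cube([33, 40, 700]);


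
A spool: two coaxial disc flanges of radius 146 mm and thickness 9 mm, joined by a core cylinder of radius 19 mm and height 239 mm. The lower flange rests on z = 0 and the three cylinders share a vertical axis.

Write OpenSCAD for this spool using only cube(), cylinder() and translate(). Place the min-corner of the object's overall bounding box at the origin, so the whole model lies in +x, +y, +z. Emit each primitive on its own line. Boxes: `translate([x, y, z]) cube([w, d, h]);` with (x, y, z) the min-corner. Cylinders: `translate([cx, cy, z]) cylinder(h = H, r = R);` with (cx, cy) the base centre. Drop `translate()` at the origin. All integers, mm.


translate([146, 146, 0]) cylinder(h = 9, r = 146);
translate([146, 146, 9]) cylinder(h = 239, r = 19);
translate([146, 146, 248]) cylinder(h = 9, r = 146);


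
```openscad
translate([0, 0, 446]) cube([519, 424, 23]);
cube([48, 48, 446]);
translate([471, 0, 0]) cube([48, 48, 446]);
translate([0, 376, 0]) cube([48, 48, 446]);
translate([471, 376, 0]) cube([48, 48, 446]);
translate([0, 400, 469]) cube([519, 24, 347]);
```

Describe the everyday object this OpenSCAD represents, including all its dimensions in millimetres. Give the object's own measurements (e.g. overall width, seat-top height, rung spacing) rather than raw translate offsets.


A chair. The seat is a 519×424×23 mm slab with its top at z = 469 mm, on four 48×48 mm corner legs (flush with the seat edges, standing on z = 0). A flat backrest 24 mm thick, 347 mm tall, spans the full seat width and rises from the seat top along its +y edge, rear face flush with the rear of the seat.


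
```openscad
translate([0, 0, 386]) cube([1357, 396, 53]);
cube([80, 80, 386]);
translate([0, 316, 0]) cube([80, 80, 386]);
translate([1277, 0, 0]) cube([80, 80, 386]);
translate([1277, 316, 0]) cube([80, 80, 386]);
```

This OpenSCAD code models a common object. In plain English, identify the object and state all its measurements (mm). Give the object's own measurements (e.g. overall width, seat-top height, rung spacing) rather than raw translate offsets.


A bench: a 1357×396 mm seat slab, 53 mm thick, top at z = 439 mm, on four 80×80 mm square legs flush with the seat corners and standing on z = 0.


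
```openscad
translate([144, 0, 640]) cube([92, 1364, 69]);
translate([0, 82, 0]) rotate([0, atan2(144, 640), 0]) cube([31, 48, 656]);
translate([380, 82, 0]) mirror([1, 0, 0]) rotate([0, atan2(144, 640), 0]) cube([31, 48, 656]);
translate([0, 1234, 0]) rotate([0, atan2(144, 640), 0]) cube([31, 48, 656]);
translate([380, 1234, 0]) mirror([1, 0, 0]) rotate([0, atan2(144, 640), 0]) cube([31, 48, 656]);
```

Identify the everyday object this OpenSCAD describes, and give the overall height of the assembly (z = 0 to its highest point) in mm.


A sawhorse. The overall height is 709 mm.

A beam across two mirrored pairs of raked legs — a sawhorse. The beam's underside is at z = 640 (matching the legs' vertical rise in atan2(144, 640)) and the beam is 69 mm tall, so its top is at 640 + 69 = 709 mm. The raked legs top out at the beam's underside, so that is the highest point.


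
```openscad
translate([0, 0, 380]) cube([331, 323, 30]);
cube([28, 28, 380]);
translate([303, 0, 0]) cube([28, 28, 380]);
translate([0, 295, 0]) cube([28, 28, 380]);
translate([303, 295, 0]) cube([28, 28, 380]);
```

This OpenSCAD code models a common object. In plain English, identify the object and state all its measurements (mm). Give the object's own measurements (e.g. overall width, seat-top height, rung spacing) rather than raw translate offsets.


A four-legged stool. The seat is a 331×323×30 mm slab whose top surface is at z = 410 mm; four square legs, each 28×28 mm in cross-section, run from the floor (z = 0) to the underside of the seat, each flush with a corner of the seat.


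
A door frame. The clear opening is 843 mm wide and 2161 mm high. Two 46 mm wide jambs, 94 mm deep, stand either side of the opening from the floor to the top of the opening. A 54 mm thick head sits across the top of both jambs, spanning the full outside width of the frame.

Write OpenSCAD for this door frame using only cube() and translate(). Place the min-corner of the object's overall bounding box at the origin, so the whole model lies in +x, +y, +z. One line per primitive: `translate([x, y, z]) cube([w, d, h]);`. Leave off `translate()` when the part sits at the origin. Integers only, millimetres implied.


cube([46, 94, 2161]);
translate([889, 0, 0]) cube([46, 94, 2161]);
translate([0, 0, 2161]) cube([935, 94, 54]);


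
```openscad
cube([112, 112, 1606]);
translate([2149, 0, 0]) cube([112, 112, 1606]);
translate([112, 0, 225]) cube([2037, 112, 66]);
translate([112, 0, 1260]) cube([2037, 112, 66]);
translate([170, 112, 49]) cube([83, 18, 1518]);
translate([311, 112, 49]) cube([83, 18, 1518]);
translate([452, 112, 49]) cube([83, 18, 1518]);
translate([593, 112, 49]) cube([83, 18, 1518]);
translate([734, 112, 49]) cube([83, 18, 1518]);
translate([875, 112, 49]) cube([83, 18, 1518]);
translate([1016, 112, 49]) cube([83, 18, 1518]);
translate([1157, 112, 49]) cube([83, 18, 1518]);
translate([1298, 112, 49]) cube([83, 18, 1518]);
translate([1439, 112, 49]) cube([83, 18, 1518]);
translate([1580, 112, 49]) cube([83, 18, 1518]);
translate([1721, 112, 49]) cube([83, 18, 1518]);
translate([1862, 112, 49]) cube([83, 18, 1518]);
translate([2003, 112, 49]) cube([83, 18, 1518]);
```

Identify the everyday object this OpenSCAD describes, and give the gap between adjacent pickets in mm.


A fence section. The picket gap is 58 mm.

Two posts, two rails, 14 pickets — a fence section. Span 2037 mm holds 14 pickets of 83 mm with 15 equal gaps: ⌊(2037 − 14·83) / 15⌋ = 58 mm.


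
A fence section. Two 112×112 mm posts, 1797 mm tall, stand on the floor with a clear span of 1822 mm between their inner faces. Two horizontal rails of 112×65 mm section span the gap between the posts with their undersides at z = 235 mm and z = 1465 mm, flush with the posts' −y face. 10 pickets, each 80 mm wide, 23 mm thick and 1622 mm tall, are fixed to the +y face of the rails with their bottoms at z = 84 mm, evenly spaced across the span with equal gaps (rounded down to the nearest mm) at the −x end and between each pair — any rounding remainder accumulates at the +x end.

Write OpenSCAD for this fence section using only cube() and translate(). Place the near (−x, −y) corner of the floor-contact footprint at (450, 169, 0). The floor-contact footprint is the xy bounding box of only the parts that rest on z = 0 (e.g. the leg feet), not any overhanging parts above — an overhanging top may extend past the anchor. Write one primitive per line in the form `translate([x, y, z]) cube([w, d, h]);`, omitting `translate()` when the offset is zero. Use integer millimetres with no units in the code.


translate([450, 169, 0]) cube([112, 112, 1797]);
translate([2384, 169, 0]) cube([112, 112, 1797]);
translate([562, 169, 235]) cube([1822, 112, 65]);
translate([562, 169, 1465]) cube([1822, 112, 65]);
translate([654, 281, 84]) cube([80, 23, 1622]);
translate([826, 281, 84]) cube([80, 23, 1622]);
translate([998, 281, 84]) cube([80, 23, 1622]);
translate([1170, 281, 84]) cube([80, 23, 1622]);
translate([1342, 281, 84]) cube([80, 23, 1622]);
translate([1514, 281, 84]) cube([80, 23, 1622]);
translate([1686, 281, 84]) cube([80, 23, 1622]);
translate([1858, 281, 84]) cube([80, 23, 1622]);
translate([2030, 281, 84]) cube([80, 23, 1622]);
translate([2202, 281, 84]) cube([80, 23, 1622]);


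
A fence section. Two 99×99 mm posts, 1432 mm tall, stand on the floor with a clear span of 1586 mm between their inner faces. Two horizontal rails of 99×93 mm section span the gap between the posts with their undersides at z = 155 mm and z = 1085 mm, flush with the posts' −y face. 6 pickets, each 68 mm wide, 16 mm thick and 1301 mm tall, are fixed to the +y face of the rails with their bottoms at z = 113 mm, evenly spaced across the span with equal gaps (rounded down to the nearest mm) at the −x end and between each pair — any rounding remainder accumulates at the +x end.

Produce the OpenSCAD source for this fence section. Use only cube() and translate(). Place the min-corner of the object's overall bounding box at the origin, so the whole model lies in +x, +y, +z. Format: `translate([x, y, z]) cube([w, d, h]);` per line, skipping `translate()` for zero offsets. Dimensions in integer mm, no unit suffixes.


cube([99, 99, 1432]);
translate([1685, 0, 0]) cube([99, 99, 1432]);
translate([99, 0, 155]) cube([1586, 99, 93]);
translate([99, 0, 1085]) cube([1586, 99, 93]);
translate([267, 99, 113]) cube([68, 16, 1301]);
translate([503, 99, 113]) cube([68, 16, 1301]);
translate([739, 99, 113]) cube([68, 16, 1301]);
translate([975, 99, 113]) cube([68, 16, 1301]);
translate([1211, 99, 113]) cube([68, 16, 1301]);
translate([1447, 99, 113]) cube([68, 16, 1301]);


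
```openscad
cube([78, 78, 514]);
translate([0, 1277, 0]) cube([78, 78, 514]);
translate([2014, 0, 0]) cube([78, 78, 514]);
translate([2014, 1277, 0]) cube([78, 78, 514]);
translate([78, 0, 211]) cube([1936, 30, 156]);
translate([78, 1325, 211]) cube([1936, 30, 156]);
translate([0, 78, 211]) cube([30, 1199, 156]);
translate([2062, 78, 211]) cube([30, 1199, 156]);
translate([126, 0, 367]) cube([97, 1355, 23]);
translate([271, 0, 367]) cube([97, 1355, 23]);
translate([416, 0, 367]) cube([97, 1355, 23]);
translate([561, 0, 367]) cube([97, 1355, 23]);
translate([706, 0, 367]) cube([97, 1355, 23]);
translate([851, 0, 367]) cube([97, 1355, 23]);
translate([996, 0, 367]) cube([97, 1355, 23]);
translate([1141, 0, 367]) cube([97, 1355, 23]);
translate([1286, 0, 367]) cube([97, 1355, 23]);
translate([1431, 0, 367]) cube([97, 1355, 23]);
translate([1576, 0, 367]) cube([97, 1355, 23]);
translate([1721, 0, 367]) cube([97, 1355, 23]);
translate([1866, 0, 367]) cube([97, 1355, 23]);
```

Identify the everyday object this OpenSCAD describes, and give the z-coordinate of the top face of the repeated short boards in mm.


A bed frame. The slat-top height is 390 mm.

Four posts, four rails, and a row of slats — a bed frame. Slats sit on the rails at z = 211 + 156 = 367; with slat thickness 23, the top is 390 mm.


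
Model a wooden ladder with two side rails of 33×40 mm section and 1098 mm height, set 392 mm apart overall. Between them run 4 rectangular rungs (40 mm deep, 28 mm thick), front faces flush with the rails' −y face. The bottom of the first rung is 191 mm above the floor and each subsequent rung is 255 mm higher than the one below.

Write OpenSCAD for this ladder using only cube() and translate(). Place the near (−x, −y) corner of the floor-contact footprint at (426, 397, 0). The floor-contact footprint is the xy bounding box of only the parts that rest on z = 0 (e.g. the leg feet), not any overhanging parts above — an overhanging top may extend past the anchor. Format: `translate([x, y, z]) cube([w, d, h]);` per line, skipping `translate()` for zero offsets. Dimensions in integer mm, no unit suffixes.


translate([426, 397, 0]) cube([33, 40, 1098]);
translate([785, 397, 0]) cube([33, 40, 1098]);
translate([459, 397, 191]) cube([326, 40, 28]);
translate([459, 397, 446]) cube([326, 40, 28]);
translate([459, 397, 701]) cube([326, 40, 28]);
translate([459, 397, 956]) cube([326, 40, 28]);


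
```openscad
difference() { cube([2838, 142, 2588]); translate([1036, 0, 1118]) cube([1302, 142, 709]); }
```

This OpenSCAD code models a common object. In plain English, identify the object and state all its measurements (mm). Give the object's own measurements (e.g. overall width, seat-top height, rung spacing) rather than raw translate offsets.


A wall 2838 mm long (x), 142 mm thick (y), 2588 mm tall, with a rectangular window opening cut through it. The opening is 1302 mm wide and 709 mm tall; its sill is at z = 1118 mm and its near (−x) edge is 1036 mm from the wall's −x end. The opening passes through the full wall thickness.


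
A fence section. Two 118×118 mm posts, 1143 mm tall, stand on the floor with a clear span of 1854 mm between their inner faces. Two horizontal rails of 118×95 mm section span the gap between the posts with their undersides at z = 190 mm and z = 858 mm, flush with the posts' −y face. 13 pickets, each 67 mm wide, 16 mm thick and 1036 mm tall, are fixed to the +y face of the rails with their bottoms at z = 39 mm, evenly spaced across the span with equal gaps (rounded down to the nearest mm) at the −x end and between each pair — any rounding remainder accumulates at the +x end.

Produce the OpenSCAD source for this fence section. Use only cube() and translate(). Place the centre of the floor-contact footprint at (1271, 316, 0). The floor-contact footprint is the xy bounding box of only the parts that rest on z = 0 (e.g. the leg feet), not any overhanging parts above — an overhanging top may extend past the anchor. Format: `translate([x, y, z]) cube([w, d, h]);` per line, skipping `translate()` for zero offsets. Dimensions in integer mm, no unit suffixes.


translate([226, 257, 0]) cube([118, 118, 1143]);
translate([2198, 257, 0]) cube([118, 118, 1143]);
translate([344, 257, 190]) cube([1854, 118, 95]);
translate([344, 257, 858]) cube([1854, 118, 95]);
translate([414, 375, 39]) cube([67, 16, 1036]);
translate([551, 375, 39]) cube([67, 16, 1036]);
translate([688, 375, 39]) cube([67, 16, 1036]);
translate([825, 375, 39]) cube([67, 16, 1036]);
translate([962, 375, 39]) cube([67, 16, 1036]);
translate([1099, 375, 39]) cube([67, 16, 1036]);
translate([1236, 375, 39]) cube([67, 16, 1036]);
translate([1373, 375, 39]) cube([67, 16, 1036]);
translate([1510, 375, 39]) cube([67, 16, 1036]);
translate([1647, 375, 39]) cube([67, 16, 1036]);
translate([1784, 375, 39]) cube([67, 16, 1036]);
translate([1921, 375, 39]) cube([67, 16, 1036]);
translate([2058, 375, 39]) cube([67, 16, 1036]);


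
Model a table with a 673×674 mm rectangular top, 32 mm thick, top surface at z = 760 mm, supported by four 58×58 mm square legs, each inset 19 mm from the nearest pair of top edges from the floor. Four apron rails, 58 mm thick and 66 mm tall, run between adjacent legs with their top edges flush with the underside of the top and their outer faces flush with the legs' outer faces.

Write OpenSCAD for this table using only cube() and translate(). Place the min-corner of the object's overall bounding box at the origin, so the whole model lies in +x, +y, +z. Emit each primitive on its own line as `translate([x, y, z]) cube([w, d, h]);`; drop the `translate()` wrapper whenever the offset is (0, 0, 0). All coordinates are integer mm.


// leg_h = 760 - 32 = 728
// apron z = 728 - 66 = 662
translate([0, 0, 728]) cube([673, 674, 32]);
translate([19, 19, 0]) cube([58, 58, 728]);
translate([596, 19, 0]) cube([58, 58, 728]);
translate([19, 597, 0]) cube([58, 58, 728]);
translate([596, 597, 0]) cube([58, 58, 728]);
translate([77, 19, 662]) cube([519, 58, 66]);
translate([77, 597, 662]) cube([519, 58, 66]);
translate([19, 77, 662]) cube([58, 520, 66]);
translate([596, 77, 662]) cube([58, 520, 66]);


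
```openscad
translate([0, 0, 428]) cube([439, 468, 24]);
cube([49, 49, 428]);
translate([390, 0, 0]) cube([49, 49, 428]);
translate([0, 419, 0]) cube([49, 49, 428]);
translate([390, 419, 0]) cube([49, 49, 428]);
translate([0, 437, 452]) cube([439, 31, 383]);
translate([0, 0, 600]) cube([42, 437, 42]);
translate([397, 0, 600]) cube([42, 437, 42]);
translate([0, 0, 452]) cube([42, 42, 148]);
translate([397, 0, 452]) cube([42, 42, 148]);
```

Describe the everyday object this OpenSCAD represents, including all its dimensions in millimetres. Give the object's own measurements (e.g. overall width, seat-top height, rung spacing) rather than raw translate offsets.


A chair. The seat is a 439×468×24 mm slab with its top at z = 452 mm, on four 49×49 mm corner legs (flush with the seat edges, standing on z = 0). A flat backrest 31 mm thick, 383 mm tall, spans the full seat width and rises from the seat top along its +y edge, rear face flush with the rear of the seat. Two armrests of 42×42 mm section run along each side from the seat's front edge to the front of the backrest, top faces 190 mm above the seat top and outer faces flush with the seat's x-edges; a 42×42 mm post under the front of each armrest stands on the seat at the front corner.


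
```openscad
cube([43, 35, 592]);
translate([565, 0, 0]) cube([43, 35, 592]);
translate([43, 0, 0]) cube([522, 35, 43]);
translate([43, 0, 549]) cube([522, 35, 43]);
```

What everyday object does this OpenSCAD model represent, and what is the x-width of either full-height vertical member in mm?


A picture frame. The border width is 43 mm.

Four thin pieces enclosing a rectangular opening — a picture frame. The two full-height stiles are 592 mm tall; the top rail sits at z = 549 and is 43 mm tall, so the border above the opening is 592 − 549 = 43 mm, matching the stile x-width.


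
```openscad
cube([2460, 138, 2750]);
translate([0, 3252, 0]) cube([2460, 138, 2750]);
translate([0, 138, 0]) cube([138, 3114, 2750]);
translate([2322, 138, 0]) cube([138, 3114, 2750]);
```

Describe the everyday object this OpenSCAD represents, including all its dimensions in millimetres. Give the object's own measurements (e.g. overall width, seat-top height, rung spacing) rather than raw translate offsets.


The wall frame of a small rectangular building: four walls, each 2750 mm tall and 138 mm thick, enclosing a footprint 2460 mm (x) by 3390 mm (y) outside-to-outside, with no floor or roof. The front and back walls (the −y and +y sides) span the full width; the two side walls fit between them.


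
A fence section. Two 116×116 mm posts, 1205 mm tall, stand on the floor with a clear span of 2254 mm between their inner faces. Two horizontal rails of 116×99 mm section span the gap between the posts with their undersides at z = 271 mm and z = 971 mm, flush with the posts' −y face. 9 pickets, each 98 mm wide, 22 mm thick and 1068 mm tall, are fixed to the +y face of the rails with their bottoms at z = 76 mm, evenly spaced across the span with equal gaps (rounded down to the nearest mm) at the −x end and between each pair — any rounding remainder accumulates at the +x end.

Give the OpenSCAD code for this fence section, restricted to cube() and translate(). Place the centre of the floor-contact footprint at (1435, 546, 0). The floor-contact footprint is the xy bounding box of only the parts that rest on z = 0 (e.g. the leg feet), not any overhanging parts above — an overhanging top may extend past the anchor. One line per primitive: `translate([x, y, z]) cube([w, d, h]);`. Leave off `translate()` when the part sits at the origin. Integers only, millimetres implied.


translate([192, 488, 0]) cube([116, 116, 1205]);
translate([2562, 488, 0]) cube([116, 116, 1205]);
translate([308, 488, 271]) cube([2254, 116, 99]);
translate([308, 488, 971]) cube([2254, 116, 99]);
translate([445, 604, 76]) cube([98, 22, 1068]);
translate([680, 604, 76]) cube([98, 22, 1068]);
translate([915, 604, 76]) cube([98, 22, 1068]);
translate([1150, 604, 76]) cube([98, 22, 1068]);
translate([1385, 604, 76]) cube([98, 22, 1068]);
translate([1620, 604, 76]) cube([98, 22, 1068]);
translate([1855, 604, 76]) cube([98, 22, 1068]);
translate([2090, 604, 76]) cube([98, 22, 1068]);
translate([2325, 604, 76]) cube([98, 22, 1068]);


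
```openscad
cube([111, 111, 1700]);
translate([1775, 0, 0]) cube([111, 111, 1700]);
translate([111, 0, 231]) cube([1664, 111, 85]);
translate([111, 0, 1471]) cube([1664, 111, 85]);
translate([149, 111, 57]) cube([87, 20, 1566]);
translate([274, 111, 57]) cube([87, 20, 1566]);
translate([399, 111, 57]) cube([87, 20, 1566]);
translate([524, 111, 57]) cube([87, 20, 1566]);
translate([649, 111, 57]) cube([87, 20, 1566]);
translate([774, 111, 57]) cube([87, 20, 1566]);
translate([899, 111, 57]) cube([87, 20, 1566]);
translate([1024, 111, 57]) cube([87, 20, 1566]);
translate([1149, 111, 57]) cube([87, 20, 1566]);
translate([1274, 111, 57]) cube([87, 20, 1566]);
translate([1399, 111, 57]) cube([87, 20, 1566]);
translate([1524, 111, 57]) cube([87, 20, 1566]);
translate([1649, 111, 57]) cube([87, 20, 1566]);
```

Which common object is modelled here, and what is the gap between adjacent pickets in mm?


A fence section. The picket gap is 38 mm.

Two posts, two rails, 13 pickets — a fence section. Span 1664 mm holds 13 pickets of 87 mm with 14 equal gaps: ⌊(1664 − 13·87) / 14⌋ = 38 mm.


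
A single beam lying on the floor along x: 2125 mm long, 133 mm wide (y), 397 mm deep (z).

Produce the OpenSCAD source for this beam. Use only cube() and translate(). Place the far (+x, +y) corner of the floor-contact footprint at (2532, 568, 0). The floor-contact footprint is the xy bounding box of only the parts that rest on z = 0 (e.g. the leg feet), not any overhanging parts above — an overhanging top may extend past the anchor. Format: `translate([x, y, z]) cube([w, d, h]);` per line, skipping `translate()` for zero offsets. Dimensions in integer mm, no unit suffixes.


translate([407, 435, 0]) cube([2125, 133, 397]);


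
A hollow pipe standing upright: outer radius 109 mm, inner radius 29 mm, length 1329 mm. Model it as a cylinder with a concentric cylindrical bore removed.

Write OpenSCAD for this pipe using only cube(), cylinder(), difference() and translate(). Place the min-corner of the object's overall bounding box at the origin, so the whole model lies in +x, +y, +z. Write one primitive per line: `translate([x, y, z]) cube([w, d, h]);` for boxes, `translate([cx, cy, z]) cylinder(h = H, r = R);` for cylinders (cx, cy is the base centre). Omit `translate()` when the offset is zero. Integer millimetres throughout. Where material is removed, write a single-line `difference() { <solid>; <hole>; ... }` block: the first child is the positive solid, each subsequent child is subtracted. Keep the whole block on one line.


difference() { translate([109, 109, 0]) cylinder(h = 1329, r = 109); translate([109, 109, 0]) cylinder(h = 1329, r = 29); }


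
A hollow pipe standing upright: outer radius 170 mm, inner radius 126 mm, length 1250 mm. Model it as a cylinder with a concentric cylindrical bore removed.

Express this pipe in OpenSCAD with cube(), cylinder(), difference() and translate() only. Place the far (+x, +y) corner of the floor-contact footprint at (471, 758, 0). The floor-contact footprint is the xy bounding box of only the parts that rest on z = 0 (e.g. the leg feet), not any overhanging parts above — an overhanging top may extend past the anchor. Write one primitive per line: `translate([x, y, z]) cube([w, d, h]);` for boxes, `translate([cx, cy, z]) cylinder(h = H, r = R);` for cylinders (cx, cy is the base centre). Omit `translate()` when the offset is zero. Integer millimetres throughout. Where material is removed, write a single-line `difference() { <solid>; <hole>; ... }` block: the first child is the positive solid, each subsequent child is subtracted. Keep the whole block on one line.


difference() { translate([301, 588, 0]) cylinder(h = 1250, r = 170); translate([301, 588, 0]) cylinder(h = 1250, r = 126); }


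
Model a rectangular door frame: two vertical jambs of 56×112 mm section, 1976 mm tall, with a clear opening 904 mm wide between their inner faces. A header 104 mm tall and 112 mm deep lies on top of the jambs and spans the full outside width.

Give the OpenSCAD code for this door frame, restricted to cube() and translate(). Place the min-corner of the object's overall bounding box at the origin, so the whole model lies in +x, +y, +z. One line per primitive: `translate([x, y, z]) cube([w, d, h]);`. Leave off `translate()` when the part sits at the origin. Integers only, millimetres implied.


cube([56, 112, 1976]);
translate([960, 0, 0]) cube([56, 112, 1976]);
translate([0, 0, 1976]) cube([1016, 112, 104]);


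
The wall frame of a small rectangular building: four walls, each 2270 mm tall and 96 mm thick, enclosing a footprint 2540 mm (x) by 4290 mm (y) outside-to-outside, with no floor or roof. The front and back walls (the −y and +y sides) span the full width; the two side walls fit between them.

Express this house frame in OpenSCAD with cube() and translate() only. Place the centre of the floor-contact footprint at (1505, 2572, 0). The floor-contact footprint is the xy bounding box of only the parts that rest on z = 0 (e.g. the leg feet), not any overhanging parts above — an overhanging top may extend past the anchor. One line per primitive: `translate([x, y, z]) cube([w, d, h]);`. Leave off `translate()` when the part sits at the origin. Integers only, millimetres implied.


translate([235, 427, 0]) cube([2540, 96, 2270]);
translate([235, 4621, 0]) cube([2540, 96, 2270]);
translate([235, 523, 0]) cube([96, 4098, 2270]);
translate([2679, 523, 0]) cube([96, 4098, 2270]);


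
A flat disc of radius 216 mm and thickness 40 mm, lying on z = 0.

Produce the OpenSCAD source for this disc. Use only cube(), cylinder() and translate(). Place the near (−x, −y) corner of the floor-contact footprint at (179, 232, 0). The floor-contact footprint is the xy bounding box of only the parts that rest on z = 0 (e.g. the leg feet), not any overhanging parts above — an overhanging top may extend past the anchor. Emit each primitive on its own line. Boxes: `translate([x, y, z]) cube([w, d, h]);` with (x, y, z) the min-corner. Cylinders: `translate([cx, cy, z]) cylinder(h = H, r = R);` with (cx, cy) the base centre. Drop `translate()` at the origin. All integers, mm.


translate([395, 448, 0]) cylinder(h = 40, r = 216);


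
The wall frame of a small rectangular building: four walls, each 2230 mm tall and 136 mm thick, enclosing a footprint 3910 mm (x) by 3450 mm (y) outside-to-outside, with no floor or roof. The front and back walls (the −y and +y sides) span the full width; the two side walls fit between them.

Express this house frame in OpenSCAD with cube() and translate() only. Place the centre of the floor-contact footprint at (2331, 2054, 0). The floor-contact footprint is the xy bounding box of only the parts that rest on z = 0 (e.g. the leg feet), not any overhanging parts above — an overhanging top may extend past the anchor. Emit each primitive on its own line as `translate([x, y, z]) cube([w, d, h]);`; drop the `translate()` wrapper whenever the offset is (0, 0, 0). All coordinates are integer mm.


translate([376, 329, 0]) cube([3910, 136, 2230]);
translate([376, 3643, 0]) cube([3910, 136, 2230]);
translate([376, 465, 0]) cube([136, 3178, 2230]);
translate([4150, 465, 0]) cube([136, 3178, 2230]);


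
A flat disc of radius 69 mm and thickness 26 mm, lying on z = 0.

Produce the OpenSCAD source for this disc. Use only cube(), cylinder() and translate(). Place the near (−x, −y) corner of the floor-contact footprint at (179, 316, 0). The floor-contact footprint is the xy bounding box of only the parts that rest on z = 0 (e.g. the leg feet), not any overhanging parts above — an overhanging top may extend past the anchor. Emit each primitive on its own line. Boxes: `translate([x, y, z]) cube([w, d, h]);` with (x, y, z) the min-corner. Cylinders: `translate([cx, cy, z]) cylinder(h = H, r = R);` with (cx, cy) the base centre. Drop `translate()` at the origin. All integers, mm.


translate([248, 385, 0]) cylinder(h = 26, r = 69);


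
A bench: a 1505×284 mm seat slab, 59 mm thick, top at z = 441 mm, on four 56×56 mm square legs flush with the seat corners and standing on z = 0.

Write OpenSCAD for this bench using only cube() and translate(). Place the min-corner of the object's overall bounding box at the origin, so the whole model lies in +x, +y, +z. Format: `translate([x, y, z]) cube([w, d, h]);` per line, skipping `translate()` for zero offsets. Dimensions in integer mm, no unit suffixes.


// leg_h = 441 − 59 = 382
translate([0, 0, 382]) cube([1505, 284, 59]);
cube([56, 56, 382]);
translate([0, 228, 0]) cube([56, 56, 382]);
translate([1449, 0, 0]) cube([56, 56, 382]);
translate([1449, 228, 0]) cube([56, 56, 382]);


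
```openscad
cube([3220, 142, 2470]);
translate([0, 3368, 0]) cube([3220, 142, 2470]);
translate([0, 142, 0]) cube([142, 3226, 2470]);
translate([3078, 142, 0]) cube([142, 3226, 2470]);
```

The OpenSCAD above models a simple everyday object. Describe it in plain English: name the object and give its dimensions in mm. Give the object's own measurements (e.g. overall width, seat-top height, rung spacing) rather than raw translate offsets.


The wall frame of a small rectangular building: four walls, each 2470 mm tall and 142 mm thick, enclosing a footprint 3220 mm (x) by 3510 mm (y) outside-to-outside, with no floor or roof. The front and back walls (the −y and +y sides) span the full width; the two side walls fit between them.


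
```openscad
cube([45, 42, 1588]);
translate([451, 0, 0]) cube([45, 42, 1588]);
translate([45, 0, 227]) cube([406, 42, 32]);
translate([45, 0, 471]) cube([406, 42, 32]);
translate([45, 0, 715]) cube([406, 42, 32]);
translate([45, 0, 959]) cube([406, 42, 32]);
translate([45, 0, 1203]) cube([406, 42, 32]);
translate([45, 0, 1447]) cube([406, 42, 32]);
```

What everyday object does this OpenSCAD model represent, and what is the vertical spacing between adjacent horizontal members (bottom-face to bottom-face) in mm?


A ladder. The rung spacing is 244 mm.

Two tall 45×42 posts with 6 short bars between them — a ladder. Adjacent rungs sit at z = 227 and z = 471, so the spacing is 471 − 227 = 244 mm.


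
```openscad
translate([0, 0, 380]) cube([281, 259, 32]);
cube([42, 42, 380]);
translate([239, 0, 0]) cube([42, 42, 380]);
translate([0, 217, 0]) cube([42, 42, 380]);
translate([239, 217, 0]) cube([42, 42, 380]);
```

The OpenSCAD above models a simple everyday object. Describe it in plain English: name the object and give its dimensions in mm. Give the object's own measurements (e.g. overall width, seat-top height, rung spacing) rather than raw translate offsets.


A four-legged stool. The seat is a 281×259×32 mm slab whose top surface is at z = 412 mm; four square legs, each 42×42 mm in cross-section, run from the floor (z = 0) to the underside of the seat, each flush with a corner of the seat.


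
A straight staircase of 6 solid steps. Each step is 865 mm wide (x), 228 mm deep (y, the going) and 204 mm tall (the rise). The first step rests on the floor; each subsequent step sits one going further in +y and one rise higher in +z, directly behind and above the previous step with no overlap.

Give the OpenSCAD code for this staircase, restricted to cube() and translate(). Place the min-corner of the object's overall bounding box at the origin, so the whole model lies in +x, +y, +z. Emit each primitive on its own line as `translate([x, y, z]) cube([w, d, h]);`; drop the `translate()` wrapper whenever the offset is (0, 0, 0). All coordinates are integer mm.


cube([865, 228, 204]);
translate([0, 228, 204]) cube([865, 228, 204]);
translate([0, 456, 408]) cube([865, 228, 204]);
translate([0, 684, 612]) cube([865, 228, 204]);
translate([0, 912, 816]) cube([865, 228, 204]);
translate([0, 1140, 1020]) cube([865, 228, 204]);


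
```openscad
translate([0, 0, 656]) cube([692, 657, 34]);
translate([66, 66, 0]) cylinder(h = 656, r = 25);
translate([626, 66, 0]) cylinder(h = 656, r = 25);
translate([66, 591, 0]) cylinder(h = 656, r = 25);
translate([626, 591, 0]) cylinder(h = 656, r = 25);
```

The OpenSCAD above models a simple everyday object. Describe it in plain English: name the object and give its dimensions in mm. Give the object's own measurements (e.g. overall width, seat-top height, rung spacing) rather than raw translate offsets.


A table: top 692 mm (x) × 657 mm (y), 34 mm thick, upper face at z = 690 mm, on four round legs of 50 mm diameter, each leg's bounding box inset 41 mm from the nearest pair of top edges from z = 0 to the bottom of the top.
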